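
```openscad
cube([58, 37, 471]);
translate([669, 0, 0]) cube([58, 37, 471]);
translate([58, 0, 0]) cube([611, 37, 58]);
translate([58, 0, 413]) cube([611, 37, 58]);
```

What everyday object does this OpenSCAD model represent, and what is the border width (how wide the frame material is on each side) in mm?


A picture frame. The border width is 58 mm.

Four thin pieces enclosing a rectangular opening — a picture frame. The two full-height stiles are 471 mm tall; the top rail sits at z = 413 and is 58 mm tall, so the border above the opening is 471 − 413 = 58 mm, matching the stile x-width.


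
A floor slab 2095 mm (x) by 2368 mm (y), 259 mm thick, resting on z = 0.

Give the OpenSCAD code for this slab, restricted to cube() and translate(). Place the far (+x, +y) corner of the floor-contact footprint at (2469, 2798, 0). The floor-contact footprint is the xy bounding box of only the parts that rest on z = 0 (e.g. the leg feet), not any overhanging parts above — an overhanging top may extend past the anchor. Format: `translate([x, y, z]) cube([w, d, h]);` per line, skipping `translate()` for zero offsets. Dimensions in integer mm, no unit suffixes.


translate([374, 430, 0]) cube([2095, 2368, 259]);


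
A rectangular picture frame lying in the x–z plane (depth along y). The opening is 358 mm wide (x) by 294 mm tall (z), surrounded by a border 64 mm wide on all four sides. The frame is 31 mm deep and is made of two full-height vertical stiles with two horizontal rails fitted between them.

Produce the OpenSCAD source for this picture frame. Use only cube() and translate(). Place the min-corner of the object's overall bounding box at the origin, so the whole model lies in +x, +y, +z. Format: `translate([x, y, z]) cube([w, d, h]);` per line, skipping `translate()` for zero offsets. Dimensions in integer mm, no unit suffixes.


cube([64, 31, 422]);
translate([422, 0, 0]) cube([64, 31, 422]);
translate([64, 0, 0]) cube([358, 31, 64]);
translate([64, 0, 358]) cube([358, 31, 64]);


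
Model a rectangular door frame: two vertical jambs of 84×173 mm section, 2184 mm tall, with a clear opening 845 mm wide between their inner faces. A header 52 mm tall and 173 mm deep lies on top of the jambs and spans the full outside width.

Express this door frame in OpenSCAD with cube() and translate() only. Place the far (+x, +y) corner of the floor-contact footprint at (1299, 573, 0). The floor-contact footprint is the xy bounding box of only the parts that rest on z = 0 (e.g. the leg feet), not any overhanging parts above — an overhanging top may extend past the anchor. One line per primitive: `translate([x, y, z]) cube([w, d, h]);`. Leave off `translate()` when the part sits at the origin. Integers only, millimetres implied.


translate([286, 400, 0]) cube([84, 173, 2184]);
translate([1215, 400, 0]) cube([84, 173, 2184]);
translate([286, 400, 2184]) cube([1013, 173, 52]);


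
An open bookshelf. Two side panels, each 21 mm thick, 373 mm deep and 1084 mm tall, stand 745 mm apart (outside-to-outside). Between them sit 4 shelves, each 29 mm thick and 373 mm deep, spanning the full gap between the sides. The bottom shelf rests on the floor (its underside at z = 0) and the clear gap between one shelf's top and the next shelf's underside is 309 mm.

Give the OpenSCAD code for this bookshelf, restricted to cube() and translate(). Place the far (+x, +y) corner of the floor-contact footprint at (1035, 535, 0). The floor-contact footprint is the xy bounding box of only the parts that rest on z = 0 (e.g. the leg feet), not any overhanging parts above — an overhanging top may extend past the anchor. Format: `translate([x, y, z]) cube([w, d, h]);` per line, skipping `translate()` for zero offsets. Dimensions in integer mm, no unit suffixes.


translate([290, 162, 0]) cube([21, 373, 1084]);
translate([1014, 162, 0]) cube([21, 373, 1084]);
translate([311, 162, 0]) cube([703, 373, 29]);
translate([311, 162, 338]) cube([703, 373, 29]);
translate([311, 162, 676]) cube([703, 373, 29]);
translate([311, 162, 1014]) cube([703, 373, 29]);


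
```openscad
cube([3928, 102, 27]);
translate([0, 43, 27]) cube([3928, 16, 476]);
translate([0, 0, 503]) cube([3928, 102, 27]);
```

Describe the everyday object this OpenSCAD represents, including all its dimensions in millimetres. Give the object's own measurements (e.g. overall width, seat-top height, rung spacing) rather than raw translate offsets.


An I-beam lying along x, 3928 mm long. Overall section height 530 mm. Two flanges 102 mm wide (y) and 27 mm thick, one on the floor and one at the top; a web 16 mm thick runs between them, centred on the flange width.


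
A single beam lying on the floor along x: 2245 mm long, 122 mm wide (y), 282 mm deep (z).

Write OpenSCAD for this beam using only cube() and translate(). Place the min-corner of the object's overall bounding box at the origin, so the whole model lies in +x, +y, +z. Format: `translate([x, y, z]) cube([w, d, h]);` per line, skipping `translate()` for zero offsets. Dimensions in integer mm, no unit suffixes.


cube([2245, 122, 282]);


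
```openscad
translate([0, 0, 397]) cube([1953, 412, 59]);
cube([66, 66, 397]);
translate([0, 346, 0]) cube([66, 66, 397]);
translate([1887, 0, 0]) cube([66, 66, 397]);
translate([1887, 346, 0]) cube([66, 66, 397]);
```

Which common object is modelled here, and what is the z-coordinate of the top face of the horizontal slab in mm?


A bench. The seat-top height is 456 mm.

A long slab on four corner posts — a bench. The slab sits at z = 397 with thickness 59, so the top is 397 + 59 = 456 mm.


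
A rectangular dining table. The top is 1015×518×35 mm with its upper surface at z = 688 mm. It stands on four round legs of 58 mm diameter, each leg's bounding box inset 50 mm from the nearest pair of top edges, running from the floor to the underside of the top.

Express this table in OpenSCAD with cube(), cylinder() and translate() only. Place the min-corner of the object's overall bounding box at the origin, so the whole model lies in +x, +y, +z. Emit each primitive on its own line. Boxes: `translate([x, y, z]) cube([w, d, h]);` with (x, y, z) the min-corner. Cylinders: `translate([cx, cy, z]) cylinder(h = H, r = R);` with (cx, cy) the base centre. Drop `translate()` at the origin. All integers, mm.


translate([0, 0, 653]) cube([1015, 518, 35]);
translate([79, 79, 0]) cylinder(h = 653, r = 29);
translate([936, 79, 0]) cylinder(h = 653, r = 29);
translate([79, 439, 0]) cylinder(h = 653, r = 29);
translate([936, 439, 0]) cylinder(h = 653, r = 29);


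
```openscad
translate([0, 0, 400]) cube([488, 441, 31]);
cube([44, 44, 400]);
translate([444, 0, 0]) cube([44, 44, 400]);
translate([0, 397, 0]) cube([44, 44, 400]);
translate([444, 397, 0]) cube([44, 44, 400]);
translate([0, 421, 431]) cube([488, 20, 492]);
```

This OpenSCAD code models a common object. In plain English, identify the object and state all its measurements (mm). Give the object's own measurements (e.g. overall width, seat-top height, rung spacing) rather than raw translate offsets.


A chair. The seat is a 488×441×31 mm slab with its top at z = 431 mm, on four 44×44 mm corner legs (flush with the seat edges, standing on z = 0). A flat backrest 20 mm thick, 492 mm tall, spans the full seat width and rises from the seat top along its +y edge, rear face flush with the rear of the seat.


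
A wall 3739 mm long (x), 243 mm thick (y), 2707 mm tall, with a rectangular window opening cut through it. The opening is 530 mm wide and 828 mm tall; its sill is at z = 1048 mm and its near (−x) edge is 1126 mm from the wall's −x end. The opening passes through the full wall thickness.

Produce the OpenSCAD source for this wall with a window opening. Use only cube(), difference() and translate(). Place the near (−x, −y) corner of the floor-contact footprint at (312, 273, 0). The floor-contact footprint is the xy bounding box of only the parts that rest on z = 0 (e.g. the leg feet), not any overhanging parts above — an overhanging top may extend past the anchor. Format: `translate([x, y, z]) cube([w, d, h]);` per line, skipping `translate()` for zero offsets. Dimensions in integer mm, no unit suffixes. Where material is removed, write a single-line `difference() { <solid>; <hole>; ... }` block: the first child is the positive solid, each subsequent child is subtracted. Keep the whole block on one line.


difference() { translate([312, 273, 0]) cube([3739, 243, 2707]); translate([1438, 273, 1048]) cube([530, 243, 828]); }


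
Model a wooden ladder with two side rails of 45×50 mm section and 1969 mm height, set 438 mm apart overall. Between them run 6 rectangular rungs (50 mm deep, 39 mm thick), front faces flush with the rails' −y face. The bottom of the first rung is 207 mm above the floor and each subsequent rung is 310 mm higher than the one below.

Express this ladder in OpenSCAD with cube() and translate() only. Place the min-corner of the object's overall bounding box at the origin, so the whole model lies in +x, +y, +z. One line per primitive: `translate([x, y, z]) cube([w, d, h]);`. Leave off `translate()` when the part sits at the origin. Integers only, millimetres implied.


cube([45, 50, 1969]);
translate([393, 0, 0]) cube([45, 50, 1969]);
translate([45, 0, 207]) cube([348, 50, 39]);
translate([45, 0, 517]) cube([348, 50, 39]);
translate([45, 0, 827]) cube([348, 50, 39]);
translate([45, 0, 1137]) cube([348, 50, 39]);
translate([45, 0, 1447]) cube([348, 50, 39]);
translate([45, 0, 1757]) cube([348, 50, 39]);


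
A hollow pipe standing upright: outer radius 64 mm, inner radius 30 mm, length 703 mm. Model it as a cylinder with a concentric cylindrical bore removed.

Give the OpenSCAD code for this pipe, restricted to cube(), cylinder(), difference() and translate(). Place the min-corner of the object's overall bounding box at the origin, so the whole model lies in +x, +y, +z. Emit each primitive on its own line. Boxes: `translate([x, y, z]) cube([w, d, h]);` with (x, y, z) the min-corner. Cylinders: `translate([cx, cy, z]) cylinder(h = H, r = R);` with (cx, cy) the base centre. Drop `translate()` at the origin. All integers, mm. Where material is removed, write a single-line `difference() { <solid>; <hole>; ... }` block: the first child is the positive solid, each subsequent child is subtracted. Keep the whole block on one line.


difference() { translate([64, 64, 0]) cylinder(h = 703, r = 64); translate([64, 64, 0]) cylinder(h = 703, r = 30); }


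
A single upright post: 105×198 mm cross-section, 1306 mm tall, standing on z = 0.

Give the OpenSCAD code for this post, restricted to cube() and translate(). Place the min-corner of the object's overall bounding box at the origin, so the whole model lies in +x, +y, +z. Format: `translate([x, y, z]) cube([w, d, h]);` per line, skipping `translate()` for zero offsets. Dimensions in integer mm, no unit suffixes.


cube([105, 198, 1306]);


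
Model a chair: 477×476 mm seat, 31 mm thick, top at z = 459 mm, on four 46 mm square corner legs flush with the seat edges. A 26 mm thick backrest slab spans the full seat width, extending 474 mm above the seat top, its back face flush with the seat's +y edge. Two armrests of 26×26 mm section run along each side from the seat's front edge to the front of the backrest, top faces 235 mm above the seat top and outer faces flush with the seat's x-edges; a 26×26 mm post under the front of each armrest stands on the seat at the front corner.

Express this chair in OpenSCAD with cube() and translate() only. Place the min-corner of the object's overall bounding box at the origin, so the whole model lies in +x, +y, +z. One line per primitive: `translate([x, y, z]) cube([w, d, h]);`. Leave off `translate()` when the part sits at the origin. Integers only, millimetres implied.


translate([0, 0, 428]) cube([477, 476, 31]);
cube([46, 46, 428]);
translate([431, 0, 0]) cube([46, 46, 428]);
translate([0, 430, 0]) cube([46, 46, 428]);
translate([431, 430, 0]) cube([46, 46, 428]);
translate([0, 450, 459]) cube([477, 26, 474]);
translate([0, 0, 668]) cube([26, 450, 26]);
translate([451, 0, 668]) cube([26, 450, 26]);
translate([0, 0, 459]) cube([26, 26, 209]);
translate([451, 0, 459]) cube([26, 26, 209]);


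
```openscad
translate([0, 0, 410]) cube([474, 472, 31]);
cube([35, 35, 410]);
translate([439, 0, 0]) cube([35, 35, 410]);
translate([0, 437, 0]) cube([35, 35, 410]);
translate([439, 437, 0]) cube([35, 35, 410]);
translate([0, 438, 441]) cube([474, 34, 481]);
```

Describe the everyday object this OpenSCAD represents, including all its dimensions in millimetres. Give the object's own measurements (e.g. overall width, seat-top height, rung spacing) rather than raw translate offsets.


A chair. The seat is a 474×472×31 mm slab with its top at z = 441 mm, on four 35×35 mm corner legs (flush with the seat edges, standing on z = 0). A flat backrest 34 mm thick, 481 mm tall, spans the full seat width and rises from the seat top along its +y edge, rear face flush with the rear of the seat.


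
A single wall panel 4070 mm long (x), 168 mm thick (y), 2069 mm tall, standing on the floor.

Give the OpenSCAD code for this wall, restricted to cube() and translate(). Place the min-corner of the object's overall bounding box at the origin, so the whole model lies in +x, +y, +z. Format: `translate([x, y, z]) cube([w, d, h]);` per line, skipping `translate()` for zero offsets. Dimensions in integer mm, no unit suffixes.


cube([4070, 168, 2069]);


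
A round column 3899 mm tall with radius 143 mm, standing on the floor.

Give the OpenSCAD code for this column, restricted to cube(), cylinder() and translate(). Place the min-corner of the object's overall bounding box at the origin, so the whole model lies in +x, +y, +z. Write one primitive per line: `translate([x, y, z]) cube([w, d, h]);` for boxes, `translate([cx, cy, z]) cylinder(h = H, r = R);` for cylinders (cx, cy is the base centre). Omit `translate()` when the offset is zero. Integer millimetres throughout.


translate([143, 143, 0]) cylinder(h = 3899, r = 143);


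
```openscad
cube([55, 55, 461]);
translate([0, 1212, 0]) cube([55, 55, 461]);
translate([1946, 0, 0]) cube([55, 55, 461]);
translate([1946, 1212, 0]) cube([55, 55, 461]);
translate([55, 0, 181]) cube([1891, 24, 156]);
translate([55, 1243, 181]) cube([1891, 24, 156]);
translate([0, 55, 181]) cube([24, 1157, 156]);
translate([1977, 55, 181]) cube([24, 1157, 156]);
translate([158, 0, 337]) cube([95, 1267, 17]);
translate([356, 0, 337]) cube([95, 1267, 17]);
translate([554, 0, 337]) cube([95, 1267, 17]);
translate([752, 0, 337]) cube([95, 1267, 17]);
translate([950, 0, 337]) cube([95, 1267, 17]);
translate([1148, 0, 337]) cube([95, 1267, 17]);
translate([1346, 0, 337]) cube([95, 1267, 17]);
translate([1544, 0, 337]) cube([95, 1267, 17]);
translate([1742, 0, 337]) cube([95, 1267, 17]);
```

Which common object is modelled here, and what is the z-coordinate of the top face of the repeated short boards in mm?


A bed frame. The slat-top height is 354 mm.

Four posts, four rails, and a row of slats — a bed frame. Slats sit on the rails at z = 181 + 156 = 337; with slat thickness 17, the top is 354 mm.


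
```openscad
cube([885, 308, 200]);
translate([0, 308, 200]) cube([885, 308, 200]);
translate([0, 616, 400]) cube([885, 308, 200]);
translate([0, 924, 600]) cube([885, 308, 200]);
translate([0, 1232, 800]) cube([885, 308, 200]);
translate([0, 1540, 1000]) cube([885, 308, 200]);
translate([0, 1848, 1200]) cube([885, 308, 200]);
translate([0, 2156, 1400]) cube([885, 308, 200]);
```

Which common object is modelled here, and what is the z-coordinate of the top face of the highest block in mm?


A staircase. The total rise is 1600 mm.

8 identical blocks, each offset up and back from the previous — a staircase. Each step is 200 mm tall and there are 8 of them, so the total rise is 8 × 200 = 1600 mm.


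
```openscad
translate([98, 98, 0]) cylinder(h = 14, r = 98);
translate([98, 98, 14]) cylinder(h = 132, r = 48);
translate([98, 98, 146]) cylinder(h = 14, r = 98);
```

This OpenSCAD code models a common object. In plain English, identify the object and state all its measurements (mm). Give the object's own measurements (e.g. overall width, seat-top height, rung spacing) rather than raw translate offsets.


A spool: two coaxial disc flanges of radius 98 mm and thickness 14 mm, joined by a core cylinder of radius 48 mm and height 132 mm. The lower flange rests on z = 0 and the three cylinders share a vertical axis.


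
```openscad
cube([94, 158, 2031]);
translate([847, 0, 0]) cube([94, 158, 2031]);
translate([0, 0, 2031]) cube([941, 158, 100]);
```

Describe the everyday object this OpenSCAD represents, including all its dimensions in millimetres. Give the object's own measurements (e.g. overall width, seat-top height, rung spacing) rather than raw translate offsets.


A door frame. The clear opening is 753 mm wide and 2031 mm high. Two 94 mm wide jambs, 158 mm deep, stand either side of the opening from the floor to the top of the opening. A 100 mm thick head sits across the top of both jambs, spanning the full outside width of the frame.


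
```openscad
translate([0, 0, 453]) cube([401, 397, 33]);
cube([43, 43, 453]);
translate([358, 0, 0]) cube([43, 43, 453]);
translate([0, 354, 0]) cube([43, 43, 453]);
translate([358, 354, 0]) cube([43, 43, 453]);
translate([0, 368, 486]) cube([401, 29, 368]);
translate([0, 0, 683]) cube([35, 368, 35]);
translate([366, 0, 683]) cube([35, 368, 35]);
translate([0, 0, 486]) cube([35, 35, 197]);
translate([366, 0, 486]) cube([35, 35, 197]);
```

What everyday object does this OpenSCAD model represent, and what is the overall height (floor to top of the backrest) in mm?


A chair. The overall height is 854 mm.

A slab on four corner posts with a tall panel at the back — a chair. The seat slab sits at z = 453 with thickness 33, and the 368 mm backrest starts at the seat top, so the overall height is 453 + 33 + 368 = 854 mm.


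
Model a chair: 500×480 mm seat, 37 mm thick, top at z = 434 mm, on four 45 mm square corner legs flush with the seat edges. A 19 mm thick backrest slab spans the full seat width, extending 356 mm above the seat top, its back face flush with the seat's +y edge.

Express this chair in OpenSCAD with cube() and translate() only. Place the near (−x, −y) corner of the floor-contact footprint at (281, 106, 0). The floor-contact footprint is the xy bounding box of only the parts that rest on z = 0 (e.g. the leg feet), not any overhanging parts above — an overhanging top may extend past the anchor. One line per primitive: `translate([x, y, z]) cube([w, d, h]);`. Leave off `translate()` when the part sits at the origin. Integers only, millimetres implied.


translate([281, 106, 397]) cube([500, 480, 37]);
translate([281, 106, 0]) cube([45, 45, 397]);
translate([736, 106, 0]) cube([45, 45, 397]);
translate([281, 541, 0]) cube([45, 45, 397]);
translate([736, 541, 0]) cube([45, 45, 397]);
translate([281, 567, 434]) cube([500, 19, 356]);


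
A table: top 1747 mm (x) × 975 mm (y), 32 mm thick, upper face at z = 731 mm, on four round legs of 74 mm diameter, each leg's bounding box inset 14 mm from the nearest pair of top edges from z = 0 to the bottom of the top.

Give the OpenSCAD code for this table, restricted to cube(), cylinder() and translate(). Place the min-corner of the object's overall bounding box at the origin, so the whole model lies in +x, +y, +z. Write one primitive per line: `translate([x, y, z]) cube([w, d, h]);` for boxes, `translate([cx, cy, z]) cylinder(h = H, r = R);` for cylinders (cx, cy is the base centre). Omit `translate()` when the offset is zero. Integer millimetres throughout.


translate([0, 0, 699]) cube([1747, 975, 32]);
translate([51, 51, 0]) cylinder(h = 699, r = 37);
translate([1696, 51, 0]) cylinder(h = 699, r = 37);
translate([51, 924, 0]) cylinder(h = 699, r = 37);
translate([1696, 924, 0]) cylinder(h = 699, r = 37);


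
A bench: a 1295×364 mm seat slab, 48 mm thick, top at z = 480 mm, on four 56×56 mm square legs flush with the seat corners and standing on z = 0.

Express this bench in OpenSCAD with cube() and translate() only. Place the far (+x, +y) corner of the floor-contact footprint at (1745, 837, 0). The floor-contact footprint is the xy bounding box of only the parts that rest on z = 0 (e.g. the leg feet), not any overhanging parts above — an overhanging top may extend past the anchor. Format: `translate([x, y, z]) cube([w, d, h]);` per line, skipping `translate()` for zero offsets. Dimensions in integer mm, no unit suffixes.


// leg_h = 480 − 48 = 432
translate([450, 473, 432]) cube([1295, 364, 48]);
translate([450, 473, 0]) cube([56, 56, 432]);
translate([450, 781, 0]) cube([56, 56, 432]);
translate([1689, 473, 0]) cube([56, 56, 432]);
translate([1689, 781, 0]) cube([56, 56, 432]);


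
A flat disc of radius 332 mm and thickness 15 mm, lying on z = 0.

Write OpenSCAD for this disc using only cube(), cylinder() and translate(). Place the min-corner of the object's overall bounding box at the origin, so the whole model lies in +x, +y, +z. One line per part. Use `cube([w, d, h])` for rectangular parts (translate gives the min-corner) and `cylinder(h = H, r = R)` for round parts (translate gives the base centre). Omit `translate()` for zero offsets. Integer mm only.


translate([332, 332, 0]) cylinder(h = 15, r = 332);


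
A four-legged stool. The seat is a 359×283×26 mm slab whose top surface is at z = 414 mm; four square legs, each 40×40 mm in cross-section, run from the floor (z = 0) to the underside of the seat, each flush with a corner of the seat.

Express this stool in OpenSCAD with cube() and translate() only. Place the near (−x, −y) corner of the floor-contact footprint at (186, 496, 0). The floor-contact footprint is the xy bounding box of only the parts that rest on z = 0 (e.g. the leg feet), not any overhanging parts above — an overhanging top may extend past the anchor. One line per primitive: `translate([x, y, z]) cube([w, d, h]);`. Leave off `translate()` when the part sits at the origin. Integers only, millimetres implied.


translate([186, 496, 388]) cube([359, 283, 26]);
translate([186, 496, 0]) cube([40, 40, 388]);
translate([505, 496, 0]) cube([40, 40, 388]);
translate([186, 739, 0]) cube([40, 40, 388]);
translate([505, 739, 0]) cube([40, 40, 388]);


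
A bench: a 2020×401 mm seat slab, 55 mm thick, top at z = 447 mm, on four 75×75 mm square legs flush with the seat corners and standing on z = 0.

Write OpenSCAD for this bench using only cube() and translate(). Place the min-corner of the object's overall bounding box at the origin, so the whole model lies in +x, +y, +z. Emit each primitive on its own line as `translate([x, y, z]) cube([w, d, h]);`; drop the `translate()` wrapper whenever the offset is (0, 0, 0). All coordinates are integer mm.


translate([0, 0, 392]) cube([2020, 401, 55]);
cube([75, 75, 392]);
translate([0, 326, 0]) cube([75, 75, 392]);
translate([1945, 0, 0]) cube([75, 75, 392]);
translate([1945, 326, 0]) cube([75, 75, 392]);


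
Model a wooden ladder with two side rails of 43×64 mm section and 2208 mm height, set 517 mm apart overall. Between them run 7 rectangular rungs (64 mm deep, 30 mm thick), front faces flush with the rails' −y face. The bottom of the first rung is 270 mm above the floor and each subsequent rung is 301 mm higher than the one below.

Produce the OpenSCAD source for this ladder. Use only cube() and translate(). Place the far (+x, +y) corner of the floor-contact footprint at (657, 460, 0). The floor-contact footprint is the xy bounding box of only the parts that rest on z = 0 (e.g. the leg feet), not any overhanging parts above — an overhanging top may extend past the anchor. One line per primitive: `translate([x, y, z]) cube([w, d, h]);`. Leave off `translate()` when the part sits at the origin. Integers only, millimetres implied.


translate([140, 396, 0]) cube([43, 64, 2208]);
translate([614, 396, 0]) cube([43, 64, 2208]);
translate([183, 396, 270]) cube([431, 64, 30]);
translate([183, 396, 571]) cube([431, 64, 30]);
translate([183, 396, 872]) cube([431, 64, 30]);
translate([183, 396, 1173]) cube([431, 64, 30]);
translate([183, 396, 1474]) cube([431, 64, 30]);
translate([183, 396, 1775]) cube([431, 64, 30]);
translate([183, 396, 2076]) cube([431, 64, 30]);


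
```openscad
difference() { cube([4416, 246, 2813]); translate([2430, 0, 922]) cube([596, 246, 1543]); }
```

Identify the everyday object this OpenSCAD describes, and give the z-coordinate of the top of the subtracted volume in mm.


A wall with a window opening. The window head height is 2465 mm.

A wall with a rectangular opening subtracted — a window. Sill at z = 922, opening 1543 mm tall, so the head is at 922 + 1543 = 2465 mm.


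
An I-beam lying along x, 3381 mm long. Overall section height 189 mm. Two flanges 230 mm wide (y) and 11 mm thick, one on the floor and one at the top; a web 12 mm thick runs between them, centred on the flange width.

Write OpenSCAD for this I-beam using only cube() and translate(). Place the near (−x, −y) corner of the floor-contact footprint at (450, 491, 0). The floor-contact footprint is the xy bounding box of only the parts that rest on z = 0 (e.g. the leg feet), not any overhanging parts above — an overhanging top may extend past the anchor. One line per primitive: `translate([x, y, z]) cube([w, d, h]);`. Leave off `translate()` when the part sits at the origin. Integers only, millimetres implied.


translate([450, 491, 0]) cube([3381, 230, 11]);
translate([450, 600, 11]) cube([3381, 12, 167]);
translate([450, 491, 178]) cube([3381, 230, 11]);


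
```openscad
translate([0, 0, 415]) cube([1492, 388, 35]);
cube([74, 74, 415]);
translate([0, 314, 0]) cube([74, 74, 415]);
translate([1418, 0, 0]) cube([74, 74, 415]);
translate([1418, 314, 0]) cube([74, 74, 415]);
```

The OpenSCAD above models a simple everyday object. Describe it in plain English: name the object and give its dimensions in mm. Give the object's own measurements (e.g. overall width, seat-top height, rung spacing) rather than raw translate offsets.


A long wooden bench with a 1492 mm (x) × 388 mm (y) seat, 35 mm thick, its top surface 450 mm above the floor. Four 74 mm square legs at the seat corners, flush with the edges, run from z = 0 to the seat underside.


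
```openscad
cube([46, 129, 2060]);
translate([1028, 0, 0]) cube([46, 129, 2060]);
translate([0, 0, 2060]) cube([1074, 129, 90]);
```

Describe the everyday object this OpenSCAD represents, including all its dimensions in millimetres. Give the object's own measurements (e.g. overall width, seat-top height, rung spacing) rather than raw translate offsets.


A door frame. The clear opening is 982 mm wide and 2060 mm high. Two 46 mm wide jambs, 129 mm deep, stand either side of the opening from the floor to the top of the opening. A 90 mm thick head sits across the top of both jambs, spanning the full outside width of the frame.


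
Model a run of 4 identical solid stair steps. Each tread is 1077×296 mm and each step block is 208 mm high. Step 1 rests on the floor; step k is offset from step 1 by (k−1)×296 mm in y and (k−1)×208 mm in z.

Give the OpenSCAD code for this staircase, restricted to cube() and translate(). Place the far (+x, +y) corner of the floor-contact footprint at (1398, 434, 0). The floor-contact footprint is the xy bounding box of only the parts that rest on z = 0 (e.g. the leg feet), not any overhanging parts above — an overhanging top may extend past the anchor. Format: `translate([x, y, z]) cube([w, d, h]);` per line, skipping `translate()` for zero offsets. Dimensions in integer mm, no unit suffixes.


translate([321, 138, 0]) cube([1077, 296, 208]);
translate([321, 434, 208]) cube([1077, 296, 208]);
translate([321, 730, 416]) cube([1077, 296, 208]);
translate([321, 1026, 624]) cube([1077, 296, 208]);


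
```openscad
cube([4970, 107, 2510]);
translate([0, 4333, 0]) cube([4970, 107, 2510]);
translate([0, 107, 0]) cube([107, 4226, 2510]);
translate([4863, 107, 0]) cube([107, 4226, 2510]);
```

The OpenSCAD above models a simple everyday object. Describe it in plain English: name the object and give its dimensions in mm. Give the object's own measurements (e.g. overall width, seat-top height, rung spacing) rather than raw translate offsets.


The wall frame of a small rectangular building: four walls, each 2510 mm tall and 107 mm thick, enclosing a footprint 4970 mm (x) by 4440 mm (y) outside-to-outside, with no floor or roof. The front and back walls (the −y and +y sides) span the full width; the two side walls fit between them.


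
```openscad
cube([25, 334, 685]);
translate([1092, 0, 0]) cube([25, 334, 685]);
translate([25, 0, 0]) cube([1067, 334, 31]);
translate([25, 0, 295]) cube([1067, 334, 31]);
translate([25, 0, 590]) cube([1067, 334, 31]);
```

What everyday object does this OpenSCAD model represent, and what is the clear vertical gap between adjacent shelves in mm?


A bookshelf. The clear shelf gap is 264 mm.

Two tall side panels with 3 horizontal boards between them — a bookshelf. The first two shelf undersides are at z = 0 and z = 295; with shelf thickness 31, the clear gap is 295 − 0 − 31 = 264 mm.


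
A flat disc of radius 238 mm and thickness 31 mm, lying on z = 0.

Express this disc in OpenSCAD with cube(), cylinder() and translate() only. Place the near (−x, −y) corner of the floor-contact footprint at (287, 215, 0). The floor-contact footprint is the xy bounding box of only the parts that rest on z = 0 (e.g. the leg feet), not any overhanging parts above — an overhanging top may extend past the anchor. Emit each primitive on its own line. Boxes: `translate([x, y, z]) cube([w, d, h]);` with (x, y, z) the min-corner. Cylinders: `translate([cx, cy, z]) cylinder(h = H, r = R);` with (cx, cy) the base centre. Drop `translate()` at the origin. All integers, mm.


translate([525, 453, 0]) cylinder(h = 31, r = 238);


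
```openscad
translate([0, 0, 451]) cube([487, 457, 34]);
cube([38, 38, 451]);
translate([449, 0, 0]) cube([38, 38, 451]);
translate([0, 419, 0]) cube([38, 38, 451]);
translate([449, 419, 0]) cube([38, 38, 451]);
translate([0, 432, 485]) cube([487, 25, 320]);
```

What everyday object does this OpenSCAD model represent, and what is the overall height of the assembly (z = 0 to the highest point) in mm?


A chair. The overall height is 805 mm.

A slab on four corner posts with a tall panel at the back — a chair. The seat slab sits at z = 451 with thickness 34, and the 320 mm backrest starts at the seat top, so the overall height is 451 + 34 + 320 = 805 mm.


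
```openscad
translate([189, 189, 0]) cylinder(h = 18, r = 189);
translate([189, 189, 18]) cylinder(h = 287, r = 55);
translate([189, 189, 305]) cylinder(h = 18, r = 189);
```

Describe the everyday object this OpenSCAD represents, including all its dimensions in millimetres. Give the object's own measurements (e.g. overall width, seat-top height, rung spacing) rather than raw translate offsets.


A spool: two coaxial disc flanges of radius 189 mm and thickness 18 mm, joined by a core cylinder of radius 55 mm and height 287 mm. The lower flange rests on z = 0 and the three cylinders share a vertical axis.


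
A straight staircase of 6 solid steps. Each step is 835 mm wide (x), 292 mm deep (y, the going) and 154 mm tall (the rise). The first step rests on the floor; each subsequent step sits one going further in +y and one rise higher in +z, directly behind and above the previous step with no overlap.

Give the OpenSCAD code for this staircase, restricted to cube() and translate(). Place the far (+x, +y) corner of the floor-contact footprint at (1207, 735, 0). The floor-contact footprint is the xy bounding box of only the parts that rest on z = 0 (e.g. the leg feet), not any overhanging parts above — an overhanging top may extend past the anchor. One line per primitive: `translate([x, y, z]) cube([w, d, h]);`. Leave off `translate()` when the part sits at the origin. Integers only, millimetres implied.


translate([372, 443, 0]) cube([835, 292, 154]);
translate([372, 735, 154]) cube([835, 292, 154]);
translate([372, 1027, 308]) cube([835, 292, 154]);
translate([372, 1319, 462]) cube([835, 292, 154]);
translate([372, 1611, 616]) cube([835, 292, 154]);
translate([372, 1903, 770]) cube([835, 292, 154]);


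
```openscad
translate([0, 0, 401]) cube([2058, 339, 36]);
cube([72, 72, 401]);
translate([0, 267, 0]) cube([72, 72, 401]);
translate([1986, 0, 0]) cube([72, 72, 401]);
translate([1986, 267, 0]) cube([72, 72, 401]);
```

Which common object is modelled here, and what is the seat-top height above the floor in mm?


A bench. The seat-top height is 437 mm.

A long slab on four corner posts — a bench. The slab sits at z = 401 with thickness 36, so the top is 401 + 36 = 437 mm.


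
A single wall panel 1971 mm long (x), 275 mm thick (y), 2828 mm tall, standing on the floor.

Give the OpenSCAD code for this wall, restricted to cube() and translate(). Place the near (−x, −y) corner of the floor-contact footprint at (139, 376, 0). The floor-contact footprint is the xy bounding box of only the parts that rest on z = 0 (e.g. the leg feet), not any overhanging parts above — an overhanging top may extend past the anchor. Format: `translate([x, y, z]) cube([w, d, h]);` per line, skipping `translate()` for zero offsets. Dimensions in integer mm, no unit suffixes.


translate([139, 376, 0]) cube([1971, 275, 2828]);


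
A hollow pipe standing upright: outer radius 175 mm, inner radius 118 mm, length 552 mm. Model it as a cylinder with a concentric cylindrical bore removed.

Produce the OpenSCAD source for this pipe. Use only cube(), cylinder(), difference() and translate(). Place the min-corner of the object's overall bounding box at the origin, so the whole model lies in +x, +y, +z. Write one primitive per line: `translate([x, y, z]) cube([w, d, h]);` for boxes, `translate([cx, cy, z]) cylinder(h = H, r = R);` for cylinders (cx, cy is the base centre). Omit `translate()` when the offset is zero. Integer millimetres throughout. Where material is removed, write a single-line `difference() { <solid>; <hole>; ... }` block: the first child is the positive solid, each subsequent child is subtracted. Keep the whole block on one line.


difference() { translate([175, 175, 0]) cylinder(h = 552, r = 175); translate([175, 175, 0]) cylinder(h = 552, r = 118); }


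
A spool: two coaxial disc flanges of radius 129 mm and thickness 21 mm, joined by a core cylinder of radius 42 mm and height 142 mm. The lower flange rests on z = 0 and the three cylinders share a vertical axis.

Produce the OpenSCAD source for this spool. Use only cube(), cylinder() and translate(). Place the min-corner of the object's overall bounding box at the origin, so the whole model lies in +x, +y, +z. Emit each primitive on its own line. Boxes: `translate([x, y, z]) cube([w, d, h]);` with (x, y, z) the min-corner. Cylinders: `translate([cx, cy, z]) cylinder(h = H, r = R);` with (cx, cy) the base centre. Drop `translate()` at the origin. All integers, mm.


translate([129, 129, 0]) cylinder(h = 21, r = 129);
translate([129, 129, 21]) cylinder(h = 142, r = 42);
translate([129, 129, 163]) cylinder(h = 21, r = 129);


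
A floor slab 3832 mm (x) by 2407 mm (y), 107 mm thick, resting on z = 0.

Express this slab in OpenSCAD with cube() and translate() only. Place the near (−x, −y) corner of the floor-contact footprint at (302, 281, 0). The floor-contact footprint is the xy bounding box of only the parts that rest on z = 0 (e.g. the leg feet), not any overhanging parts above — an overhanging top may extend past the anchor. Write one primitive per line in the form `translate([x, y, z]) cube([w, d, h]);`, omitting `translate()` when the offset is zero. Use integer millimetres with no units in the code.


translate([302, 281, 0]) cube([3832, 2407, 107]);


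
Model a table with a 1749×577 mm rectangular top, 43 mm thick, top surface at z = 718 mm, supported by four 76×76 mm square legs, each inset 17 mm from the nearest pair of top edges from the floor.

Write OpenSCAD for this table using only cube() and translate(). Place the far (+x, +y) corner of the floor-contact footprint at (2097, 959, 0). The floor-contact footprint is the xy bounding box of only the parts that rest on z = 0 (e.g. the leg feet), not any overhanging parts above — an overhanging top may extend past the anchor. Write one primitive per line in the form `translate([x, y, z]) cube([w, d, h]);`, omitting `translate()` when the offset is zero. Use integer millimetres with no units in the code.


// leg_h = 718 - 43 = 675
translate([365, 399, 675]) cube([1749, 577, 43]);
translate([382, 416, 0]) cube([76, 76, 675]);
translate([2021, 416, 0]) cube([76, 76, 675]);
translate([382, 883, 0]) cube([76, 76, 675]);
translate([2021, 883, 0]) cube([76, 76, 675]);


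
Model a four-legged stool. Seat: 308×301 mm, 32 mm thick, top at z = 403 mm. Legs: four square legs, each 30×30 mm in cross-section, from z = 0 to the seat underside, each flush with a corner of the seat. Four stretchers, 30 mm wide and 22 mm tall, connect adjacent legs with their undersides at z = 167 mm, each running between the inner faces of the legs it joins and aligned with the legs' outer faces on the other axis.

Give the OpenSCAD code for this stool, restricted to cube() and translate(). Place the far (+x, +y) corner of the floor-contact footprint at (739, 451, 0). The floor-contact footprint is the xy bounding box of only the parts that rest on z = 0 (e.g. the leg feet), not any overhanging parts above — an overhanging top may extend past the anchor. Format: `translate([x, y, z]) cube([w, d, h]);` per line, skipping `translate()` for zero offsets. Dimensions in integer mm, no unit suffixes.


translate([431, 150, 371]) cube([308, 301, 32]);
translate([431, 150, 0]) cube([30, 30, 371]);
translate([709, 150, 0]) cube([30, 30, 371]);
translate([431, 421, 0]) cube([30, 30, 371]);
translate([709, 421, 0]) cube([30, 30, 371]);
translate([461, 150, 167]) cube([248, 30, 22]);
translate([461, 421, 167]) cube([248, 30, 22]);
translate([431, 180, 167]) cube([30, 241, 22]);
translate([709, 180, 167]) cube([30, 241, 22]);


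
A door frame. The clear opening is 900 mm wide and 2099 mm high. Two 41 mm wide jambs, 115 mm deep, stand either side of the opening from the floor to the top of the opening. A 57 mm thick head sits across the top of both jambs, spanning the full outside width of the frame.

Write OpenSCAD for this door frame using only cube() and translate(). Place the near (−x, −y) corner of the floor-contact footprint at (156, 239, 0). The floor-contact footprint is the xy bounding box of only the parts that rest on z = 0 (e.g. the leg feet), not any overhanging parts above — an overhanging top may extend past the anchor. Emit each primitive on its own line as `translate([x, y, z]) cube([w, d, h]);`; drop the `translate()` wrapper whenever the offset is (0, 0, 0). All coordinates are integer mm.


translate([156, 239, 0]) cube([41, 115, 2099]);
translate([1097, 239, 0]) cube([41, 115, 2099]);
translate([156, 239, 2099]) cube([982, 115, 57]);


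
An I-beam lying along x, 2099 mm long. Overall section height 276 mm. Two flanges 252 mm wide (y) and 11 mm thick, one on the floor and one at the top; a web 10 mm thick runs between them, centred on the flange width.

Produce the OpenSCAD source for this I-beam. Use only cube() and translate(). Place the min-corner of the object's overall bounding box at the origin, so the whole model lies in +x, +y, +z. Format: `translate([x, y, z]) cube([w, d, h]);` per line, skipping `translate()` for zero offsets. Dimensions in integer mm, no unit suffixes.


cube([2099, 252, 11]);
translate([0, 121, 11]) cube([2099, 10, 254]);
translate([0, 0, 265]) cube([2099, 252, 11]);


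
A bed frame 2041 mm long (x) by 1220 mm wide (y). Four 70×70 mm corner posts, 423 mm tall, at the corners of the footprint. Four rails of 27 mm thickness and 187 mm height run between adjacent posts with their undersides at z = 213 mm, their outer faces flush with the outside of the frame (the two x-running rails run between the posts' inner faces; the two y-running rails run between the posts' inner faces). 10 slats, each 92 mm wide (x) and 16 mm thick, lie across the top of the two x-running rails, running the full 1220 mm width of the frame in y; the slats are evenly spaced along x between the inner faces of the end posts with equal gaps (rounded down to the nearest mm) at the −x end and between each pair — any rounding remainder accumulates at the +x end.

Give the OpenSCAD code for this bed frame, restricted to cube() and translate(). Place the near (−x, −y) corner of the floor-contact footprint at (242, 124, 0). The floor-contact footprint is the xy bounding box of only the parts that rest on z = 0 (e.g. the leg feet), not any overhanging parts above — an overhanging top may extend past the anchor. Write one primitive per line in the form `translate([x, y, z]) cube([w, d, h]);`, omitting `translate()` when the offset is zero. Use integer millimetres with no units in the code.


translate([242, 124, 0]) cube([70, 70, 423]);
translate([242, 1274, 0]) cube([70, 70, 423]);
translate([2213, 124, 0]) cube([70, 70, 423]);
translate([2213, 1274, 0]) cube([70, 70, 423]);
translate([312, 124, 213]) cube([1901, 27, 187]);
translate([312, 1317, 213]) cube([1901, 27, 187]);
translate([242, 194, 213]) cube([27, 1080, 187]);
translate([2256, 194, 213]) cube([27, 1080, 187]);
translate([401, 124, 400]) cube([92, 1220, 16]);
translate([582, 124, 400]) cube([92, 1220, 16]);
translate([763, 124, 400]) cube([92, 1220, 16]);
translate([944, 124, 400]) cube([92, 1220, 16]);
translate([1125, 124, 400]) cube([92, 1220, 16]);
translate([1306, 124, 400]) cube([92, 1220, 16]);
translate([1487, 124, 400]) cube([92, 1220, 16]);
translate([1668, 124, 400]) cube([92, 1220, 16]);
translate([1849, 124, 400]) cube([92, 1220, 16]);
translate([2030, 124, 400]) cube([92, 1220, 16]);
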